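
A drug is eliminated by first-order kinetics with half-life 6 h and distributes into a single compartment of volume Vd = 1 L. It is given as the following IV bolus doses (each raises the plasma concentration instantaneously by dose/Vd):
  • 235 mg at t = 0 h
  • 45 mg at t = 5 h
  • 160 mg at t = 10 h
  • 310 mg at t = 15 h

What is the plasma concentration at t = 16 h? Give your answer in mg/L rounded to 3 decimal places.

k = ln 2 / 6 = 0.11552 per h
Dose 1 (235 mg at t=0 h): 235·exp(−0.11552·16) = 37.010 mg/L
Dose 2 (45 mg at t=5 h): 45·exp(−0.11552·11) = 12.628 mg/L
Dose 3 (160 mg at t=10 h): 160·exp(−0.11552·6) = 80.000 mg/L
Dose 4 (310 mg at t=15 h): 310·exp(−0.11552·1) = 276.179 mg/L
C(16) = 37.010 + 12.628 + 80.000 + 276.179 = 405.816 mg/L

405.816 mg/L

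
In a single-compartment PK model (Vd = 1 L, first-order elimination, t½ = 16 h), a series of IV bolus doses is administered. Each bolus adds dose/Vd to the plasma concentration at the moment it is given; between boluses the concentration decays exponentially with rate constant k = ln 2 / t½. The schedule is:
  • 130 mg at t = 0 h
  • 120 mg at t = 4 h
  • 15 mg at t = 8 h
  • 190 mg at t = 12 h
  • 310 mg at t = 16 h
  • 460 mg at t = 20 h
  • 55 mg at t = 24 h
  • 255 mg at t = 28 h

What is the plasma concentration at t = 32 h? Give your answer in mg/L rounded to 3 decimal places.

835.202 mg/L

k = ln 2 / 16 = 0.04332 per h
Dose 1 (130 mg at t=0 h): 130·exp(−0.04332·32) = 32.500 mg/L
Dose 2 (120 mg at t=4 h): 120·exp(−0.04332·28) = 35.676 mg/L
Dose 3 (15 mg at t=8 h): 15·exp(−0.04332·24) = 5.303 mg/L
Dose 4 (190 mg at t=12 h): 190·exp(−0.04332·20) = 79.885 mg/L
Dose 5 (310 mg at t=16 h): 310·exp(−0.04332·16) = 155.000 mg/L
Dose 6 (460 mg at t=20 h): 460·exp(−0.04332·12) = 273.518 mg/L
Dose 7 (55 mg at t=24 h): 55·exp(−0.04332·8) = 38.891 mg/L
Dose 8 (255 mg at t=28 h): 255·exp(−0.04332·4) = 214.429 mg/L
C(32) = 32.500 + 35.676 + 5.303 + 79.885 + 155.000 + 273.518 + 38.891 + 214.429 = 835.202 mg/L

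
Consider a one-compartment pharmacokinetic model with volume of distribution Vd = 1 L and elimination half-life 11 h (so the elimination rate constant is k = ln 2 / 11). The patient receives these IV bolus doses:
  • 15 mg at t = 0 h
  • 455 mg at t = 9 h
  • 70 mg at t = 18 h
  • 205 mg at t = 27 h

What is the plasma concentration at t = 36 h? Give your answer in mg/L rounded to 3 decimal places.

k = ln 2 / 11 = 0.06301 per h
Dose 1 (15 mg at t=0 h): 15·exp(−0.06301·36) = 1.552 mg/L
Dose 2 (455 mg at t=9 h): 455·exp(−0.06301·27) = 83.008 mg/L
Dose 3 (70 mg at t=18 h): 70·exp(−0.06301·18) = 22.517 mg/L
Dose 4 (205 mg at t=27 h): 205·exp(−0.06301·9) = 116.267 mg/L
C(36) = 1.552 + 83.008 + 22.517 + 116.267 = 223.344 mg/L

223.344 mg/L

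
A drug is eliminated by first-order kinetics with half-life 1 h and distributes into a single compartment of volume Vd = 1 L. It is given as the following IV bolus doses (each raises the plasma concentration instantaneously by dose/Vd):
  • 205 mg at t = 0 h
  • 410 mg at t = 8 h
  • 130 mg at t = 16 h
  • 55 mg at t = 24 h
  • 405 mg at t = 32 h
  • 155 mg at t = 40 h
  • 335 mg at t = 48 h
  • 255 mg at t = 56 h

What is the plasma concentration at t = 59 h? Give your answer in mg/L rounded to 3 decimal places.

32.039 mg/L

k = ln 2 / 1 = 0.69315 per h
Dose 1 (205 mg at t=0 h): 205·exp(−0.69315·59) = 0.000 mg/L
Dose 2 (410 mg at t=8 h): 410·exp(−0.69315·51) = 0.000 mg/L
Dose 3 (130 mg at t=16 h): 130·exp(−0.69315·43) = 0.000 mg/L
Dose 4 (55 mg at t=24 h): 55·exp(−0.69315·35) = 0.000 mg/L
Dose 5 (405 mg at t=32 h): 405·exp(−0.69315·27) = 0.000 mg/L
Dose 6 (155 mg at t=40 h): 155·exp(−0.69315·19) = 0.000 mg/L
Dose 7 (335 mg at t=48 h): 335·exp(−0.69315·11) = 0.164 mg/L
Dose 8 (255 mg at t=56 h): 255·exp(−0.69315·3) = 31.875 mg/L
C(59) = 0.000 + 0.000 + 0.000 + 0.000 + 0.000 + 0.000 + 0.164 + 31.875 = 32.039 mg/L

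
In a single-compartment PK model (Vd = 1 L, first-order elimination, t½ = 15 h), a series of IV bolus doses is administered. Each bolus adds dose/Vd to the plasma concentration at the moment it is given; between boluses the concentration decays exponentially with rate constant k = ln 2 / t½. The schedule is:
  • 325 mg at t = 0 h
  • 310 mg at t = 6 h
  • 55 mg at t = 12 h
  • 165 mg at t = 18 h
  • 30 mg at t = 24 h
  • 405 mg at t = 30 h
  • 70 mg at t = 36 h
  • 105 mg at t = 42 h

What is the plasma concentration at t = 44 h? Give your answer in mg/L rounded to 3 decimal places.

526.337 mg/L

k = ln 2 / 15 = 0.04621 per h
Dose 1 (325 mg at t=0 h): 325·exp(−0.04621·44) = 42.546 mg/L
Dose 2 (310 mg at t=6 h): 310·exp(−0.04621·38) = 53.549 mg/L
Dose 3 (55 mg at t=12 h): 55·exp(−0.04621·32) = 12.536 mg/L
Dose 4 (165 mg at t=18 h): 165·exp(−0.04621·26) = 49.625 mg/L
Dose 5 (30 mg at t=24 h): 30·exp(−0.04621·20) = 11.906 mg/L
Dose 6 (405 mg at t=30 h): 405·exp(−0.04621·14) = 212.077 mg/L
Dose 7 (70 mg at t=36 h): 70·exp(−0.04621·8) = 48.367 mg/L
Dose 8 (105 mg at t=42 h): 105·exp(−0.04621·2) = 95.731 mg/L
C(44) = 42.546 + 53.549 + 12.536 + 49.625 + 11.906 + 212.077 + 48.367 + 95.731 = 526.337 mg/L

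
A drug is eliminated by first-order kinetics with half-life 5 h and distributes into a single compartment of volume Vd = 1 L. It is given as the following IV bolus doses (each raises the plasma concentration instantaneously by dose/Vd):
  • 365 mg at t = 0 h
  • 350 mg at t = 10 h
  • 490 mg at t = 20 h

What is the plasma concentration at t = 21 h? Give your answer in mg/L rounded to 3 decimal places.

k = ln 2 / 5 = 0.13863 per h
Dose 1 (365 mg at t=0 h): 365·exp(−0.13863·21) = 19.859 mg/L
Dose 2 (350 mg at t=10 h): 350·exp(−0.13863·11) = 76.173 mg/L
Dose 3 (490 mg at t=20 h): 490·exp(−0.13863·1) = 426.570 mg/L
C(21) = 19.859 + 76.173 + 426.570 = 522.602 mg/L

522.602 mg/L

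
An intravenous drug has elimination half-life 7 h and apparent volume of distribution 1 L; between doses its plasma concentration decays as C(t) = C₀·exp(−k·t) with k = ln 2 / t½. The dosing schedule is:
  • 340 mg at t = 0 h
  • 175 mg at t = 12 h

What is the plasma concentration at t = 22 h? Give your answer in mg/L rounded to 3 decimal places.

103.506 mg/L

k = ln 2 / 7 = 0.09902 per h
Dose 1 (340 mg at t=0 h): 340·exp(−0.09902·22) = 38.493 mg/L
Dose 2 (175 mg at t=12 h): 175·exp(−0.09902·10) = 65.012 mg/L
C(22) = 38.493 + 65.012 = 103.506 mg/L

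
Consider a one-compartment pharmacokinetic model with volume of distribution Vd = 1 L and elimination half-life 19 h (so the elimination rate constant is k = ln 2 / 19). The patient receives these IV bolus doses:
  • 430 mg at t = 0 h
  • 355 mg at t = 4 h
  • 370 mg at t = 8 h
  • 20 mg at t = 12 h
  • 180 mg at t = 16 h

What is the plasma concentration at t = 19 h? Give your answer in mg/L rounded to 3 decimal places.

k = ln 2 / 19 = 0.03648 per h
Dose 1 (430 mg at t=0 h): 430·exp(−0.03648·19) = 215.000 mg/L
Dose 2 (355 mg at t=4 h): 355·exp(−0.03648·15) = 205.387 mg/L
Dose 3 (370 mg at t=8 h): 370·exp(−0.03648·11) = 247.697 mg/L
Dose 4 (20 mg at t=12 h): 20·exp(−0.03648·7) = 15.493 mg/L
Dose 5 (180 mg at t=16 h): 180·exp(−0.03648·3) = 161.340 mg/L
C(19) = 215.000 + 205.387 + 247.697 + 15.493 + 161.340 = 844.917 mg/L

844.917 mg/L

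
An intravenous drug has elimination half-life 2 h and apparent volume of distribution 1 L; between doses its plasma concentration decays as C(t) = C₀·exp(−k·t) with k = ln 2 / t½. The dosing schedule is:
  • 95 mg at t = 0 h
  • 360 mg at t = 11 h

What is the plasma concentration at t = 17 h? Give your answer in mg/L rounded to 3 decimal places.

k = ln 2 / 2 = 0.34657 per h
Dose 1 (95 mg at t=0 h): 95·exp(−0.34657·17) = 0.262 mg/L
Dose 2 (360 mg at t=11 h): 360·exp(−0.34657·6) = 45.000 mg/L
C(17) = 0.262 + 45.000 = 45.262 mg/L

45.262 mg/L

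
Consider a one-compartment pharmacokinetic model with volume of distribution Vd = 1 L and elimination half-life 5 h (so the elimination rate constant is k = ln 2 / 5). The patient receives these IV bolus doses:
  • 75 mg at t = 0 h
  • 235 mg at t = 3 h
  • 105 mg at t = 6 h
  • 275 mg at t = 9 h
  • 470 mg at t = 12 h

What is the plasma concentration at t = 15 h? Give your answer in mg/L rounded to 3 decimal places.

513.838 mg/L

k = ln 2 / 5 = 0.13863 per h
Dose 1 (75 mg at t=0 h): 75·exp(−0.13863·15) = 9.375 mg/L
Dose 2 (235 mg at t=3 h): 235·exp(−0.13863·12) = 44.524 mg/L
Dose 3 (105 mg at t=6 h): 105·exp(−0.13863·9) = 30.153 mg/L
Dose 4 (275 mg at t=9 h): 275·exp(−0.13863·6) = 119.701 mg/L
Dose 5 (470 mg at t=12 h): 470·exp(−0.13863·3) = 310.084 mg/L
C(15) = 9.375 + 44.524 + 30.153 + 119.701 + 310.084 = 513.838 mg/L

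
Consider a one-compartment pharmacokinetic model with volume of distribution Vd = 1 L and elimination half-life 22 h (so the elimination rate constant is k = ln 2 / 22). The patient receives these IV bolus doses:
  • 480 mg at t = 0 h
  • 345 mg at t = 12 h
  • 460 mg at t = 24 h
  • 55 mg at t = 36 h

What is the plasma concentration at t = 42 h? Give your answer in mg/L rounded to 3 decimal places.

568.291 mg/L

k = ln 2 / 22 = 0.03151 per h
Dose 1 (480 mg at t=0 h): 480·exp(−0.03151·42) = 127.805 mg/L
Dose 2 (345 mg at t=12 h): 345·exp(−0.03151·30) = 134.068 mg/L
Dose 3 (460 mg at t=24 h): 460·exp(−0.03151·18) = 260.892 mg/L
Dose 4 (55 mg at t=36 h): 55·exp(−0.03151·6) = 45.526 mg/L
C(42) = 127.805 + 134.068 + 260.892 + 45.526 = 568.291 mg/L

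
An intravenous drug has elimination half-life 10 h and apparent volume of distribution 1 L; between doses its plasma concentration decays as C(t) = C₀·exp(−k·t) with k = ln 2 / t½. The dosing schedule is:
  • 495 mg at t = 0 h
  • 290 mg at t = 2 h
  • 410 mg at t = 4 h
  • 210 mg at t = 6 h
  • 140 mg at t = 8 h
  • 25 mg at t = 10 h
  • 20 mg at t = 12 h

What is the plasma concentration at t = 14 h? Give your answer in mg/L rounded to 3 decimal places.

768.136 mg/L

k = ln 2 / 10 = 0.06931 per h
Dose 1 (495 mg at t=0 h): 495·exp(−0.06931·14) = 187.570 mg/L
Dose 2 (290 mg at t=2 h): 290·exp(−0.06931·12) = 126.230 mg/L
Dose 3 (410 mg at t=4 h): 410·exp(−0.06931·10) = 205.000 mg/L
Dose 4 (210 mg at t=6 h): 210·exp(−0.06931·8) = 120.613 mg/L
Dose 5 (140 mg at t=8 h): 140·exp(−0.06931·6) = 92.366 mg/L
Dose 6 (25 mg at t=10 h): 25·exp(−0.06931·4) = 18.946 mg/L
Dose 7 (20 mg at t=12 h): 20·exp(−0.06931·2) = 17.411 mg/L
C(14) = 187.570 + 126.230 + 205.000 + 120.613 + 92.366 + 18.946 + 17.411 = 768.136 mg/L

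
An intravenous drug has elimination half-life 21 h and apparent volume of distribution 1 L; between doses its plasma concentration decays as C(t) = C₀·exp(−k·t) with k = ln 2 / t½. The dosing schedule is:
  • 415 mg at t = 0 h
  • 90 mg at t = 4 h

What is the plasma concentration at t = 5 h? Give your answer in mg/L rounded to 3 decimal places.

k = ln 2 / 21 = 0.03301 per h
Dose 1 (415 mg at t=0 h): 415·exp(−0.03301·5) = 351.864 mg/L
Dose 2 (90 mg at t=4 h): 90·exp(−0.03301·1) = 87.078 mg/L
C(5) = 351.864 + 87.078 = 438.941 mg/L

438.941 mg/L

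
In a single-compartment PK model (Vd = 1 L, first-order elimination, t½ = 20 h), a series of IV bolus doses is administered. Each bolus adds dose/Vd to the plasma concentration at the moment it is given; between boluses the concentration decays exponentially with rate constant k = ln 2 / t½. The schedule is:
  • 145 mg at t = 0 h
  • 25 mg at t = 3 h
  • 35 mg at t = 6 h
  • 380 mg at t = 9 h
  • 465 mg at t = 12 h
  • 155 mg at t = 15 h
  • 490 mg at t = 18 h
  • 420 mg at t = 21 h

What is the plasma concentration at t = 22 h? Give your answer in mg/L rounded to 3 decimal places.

1625.533 mg/L

k = ln 2 / 20 = 0.03466 per h
Dose 1 (145 mg at t=0 h): 145·exp(−0.03466·22) = 67.645 mg/L
Dose 2 (25 mg at t=3 h): 25·exp(−0.03466·19) = 12.941 mg/L
Dose 3 (35 mg at t=6 h): 35·exp(−0.03466·16) = 20.102 mg/L
Dose 4 (380 mg at t=9 h): 380·exp(−0.03466·13) = 242.167 mg/L
Dose 5 (465 mg at t=12 h): 465·exp(−0.03466·10) = 328.805 mg/L
Dose 6 (155 mg at t=15 h): 155·exp(−0.03466·7) = 121.611 mg/L
Dose 7 (490 mg at t=18 h): 490·exp(−0.03466·4) = 426.570 mg/L
Dose 8 (420 mg at t=21 h): 420·exp(−0.03466·1) = 405.693 mg/L
C(22) = 67.645 + 12.941 + 20.102 + 242.167 + 328.805 + 121.611 + 426.570 + 405.693 = 1625.533 mg/L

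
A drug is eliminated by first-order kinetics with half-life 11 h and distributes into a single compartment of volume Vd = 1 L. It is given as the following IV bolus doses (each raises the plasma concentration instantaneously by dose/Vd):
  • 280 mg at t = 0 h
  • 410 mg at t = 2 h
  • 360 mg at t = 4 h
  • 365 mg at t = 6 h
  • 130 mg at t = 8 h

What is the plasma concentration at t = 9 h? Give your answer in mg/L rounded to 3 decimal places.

1109.467 mg/L

k = ln 2 / 11 = 0.06301 per h
Dose 1 (280 mg at t=0 h): 280·exp(−0.06301·9) = 158.804 mg/L
Dose 2 (410 mg at t=2 h): 410·exp(−0.06301·7) = 263.766 mg/L
Dose 3 (360 mg at t=4 h): 360·exp(−0.06301·5) = 262.706 mg/L
Dose 4 (365 mg at t=6 h): 365·exp(−0.06301·3) = 302.130 mg/L
Dose 5 (130 mg at t=8 h): 130·exp(−0.06301·1) = 122.061 mg/L
C(9) = 158.804 + 263.766 + 262.706 + 302.130 + 122.061 = 1109.467 mg/L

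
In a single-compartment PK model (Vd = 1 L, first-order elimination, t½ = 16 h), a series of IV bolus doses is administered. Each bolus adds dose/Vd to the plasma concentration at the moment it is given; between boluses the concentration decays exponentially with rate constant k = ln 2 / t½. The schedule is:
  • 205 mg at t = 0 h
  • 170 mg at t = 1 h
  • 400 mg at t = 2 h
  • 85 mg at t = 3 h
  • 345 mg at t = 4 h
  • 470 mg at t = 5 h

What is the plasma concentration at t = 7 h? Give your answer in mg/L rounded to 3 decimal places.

1409.982 mg/L

k = ln 2 / 16 = 0.04332 per h
Dose 1 (205 mg at t=0 h): 205·exp(−0.04332·7) = 151.375 mg/L
Dose 2 (170 mg at t=1 h): 170·exp(−0.04332·6) = 131.088 mg/L
Dose 3 (400 mg at t=2 h): 400·exp(−0.04332·5) = 322.098 mg/L
Dose 4 (85 mg at t=3 h): 85·exp(−0.04332·4) = 71.476 mg/L
Dose 5 (345 mg at t=4 h): 345·exp(−0.04332·3) = 302.953 mg/L
Dose 6 (470 mg at t=5 h): 470·exp(−0.04332·2) = 430.992 mg/L
C(7) = 151.375 + 131.088 + 322.098 + 71.476 + 302.953 + 430.992 = 1409.982 mg/L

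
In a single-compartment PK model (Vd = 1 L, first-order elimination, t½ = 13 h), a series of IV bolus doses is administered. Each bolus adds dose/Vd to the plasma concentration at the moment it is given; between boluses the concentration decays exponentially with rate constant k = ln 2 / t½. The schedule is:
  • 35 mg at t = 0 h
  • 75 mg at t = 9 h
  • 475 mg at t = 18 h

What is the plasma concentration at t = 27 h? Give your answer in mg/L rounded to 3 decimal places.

330.980 mg/L

k = ln 2 / 13 = 0.05332 per h
Dose 1 (35 mg at t=0 h): 35·exp(−0.05332·27) = 8.296 mg/L
Dose 2 (75 mg at t=9 h): 75·exp(−0.05332·18) = 28.724 mg/L
Dose 3 (475 mg at t=18 h): 475·exp(−0.05332·9) = 293.960 mg/L
C(27) = 8.296 + 28.724 + 293.960 = 330.980 mg/L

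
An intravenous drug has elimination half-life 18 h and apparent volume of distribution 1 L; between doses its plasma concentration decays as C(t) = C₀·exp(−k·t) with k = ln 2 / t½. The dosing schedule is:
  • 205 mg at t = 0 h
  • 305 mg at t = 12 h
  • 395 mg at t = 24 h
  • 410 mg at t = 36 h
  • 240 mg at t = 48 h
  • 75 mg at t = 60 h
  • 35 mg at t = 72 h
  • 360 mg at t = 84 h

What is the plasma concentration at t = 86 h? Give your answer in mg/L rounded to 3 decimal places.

558.030 mg/L

k = ln 2 / 18 = 0.03851 per h
Dose 1 (205 mg at t=0 h): 205·exp(−0.03851·86) = 7.473 mg/L
Dose 2 (305 mg at t=12 h): 305·exp(−0.03851·74) = 17.649 mg/L
Dose 3 (395 mg at t=24 h): 395·exp(−0.03851·62) = 36.284 mg/L
Dose 4 (410 mg at t=36 h): 410·exp(−0.03851·50) = 59.785 mg/L
Dose 5 (240 mg at t=48 h): 240·exp(−0.03851·38) = 55.552 mg/L
Dose 6 (75 mg at t=60 h): 75·exp(−0.03851·26) = 27.558 mg/L
Dose 7 (35 mg at t=72 h): 35·exp(−0.03851·14) = 20.414 mg/L
Dose 8 (360 mg at t=84 h): 360·exp(−0.03851·2) = 333.315 mg/L
C(86) = 7.473 + 17.649 + 36.284 + 59.785 + 55.552 + 27.558 + 20.414 + 333.315 = 558.030 mg/L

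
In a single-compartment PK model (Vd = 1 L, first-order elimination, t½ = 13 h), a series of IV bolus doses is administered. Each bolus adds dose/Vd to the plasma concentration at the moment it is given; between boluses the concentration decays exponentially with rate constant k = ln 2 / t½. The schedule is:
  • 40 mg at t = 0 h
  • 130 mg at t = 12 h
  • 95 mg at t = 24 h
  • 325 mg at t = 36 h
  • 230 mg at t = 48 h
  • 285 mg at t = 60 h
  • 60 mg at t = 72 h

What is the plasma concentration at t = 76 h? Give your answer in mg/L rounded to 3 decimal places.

k = ln 2 / 13 = 0.05332 per h
Dose 1 (40 mg at t=0 h): 40·exp(−0.05332·76) = 0.695 mg/L
Dose 2 (130 mg at t=12 h): 130·exp(−0.05332·64) = 4.285 mg/L
Dose 3 (95 mg at t=24 h): 95·exp(−0.05332·52) = 5.938 mg/L
Dose 4 (325 mg at t=36 h): 325·exp(−0.05332·40) = 38.516 mg/L
Dose 5 (230 mg at t=48 h): 230·exp(−0.05332·28) = 51.684 mg/L
Dose 6 (285 mg at t=60 h): 285·exp(−0.05332·16) = 121.436 mg/L
Dose 7 (60 mg at t=72 h): 60·exp(−0.05332·4) = 48.476 mg/L
C(76) = 0.695 + 4.285 + 5.938 + 38.516 + 51.684 + 121.436 + 48.476 = 271.029 mg/L

271.029 mg/L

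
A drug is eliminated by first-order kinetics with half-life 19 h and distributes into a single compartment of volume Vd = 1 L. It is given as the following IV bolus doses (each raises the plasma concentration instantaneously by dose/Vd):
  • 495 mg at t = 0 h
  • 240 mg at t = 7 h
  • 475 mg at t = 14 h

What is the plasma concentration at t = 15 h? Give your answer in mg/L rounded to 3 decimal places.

k = ln 2 / 19 = 0.03648 per h
Dose 1 (495 mg at t=0 h): 495·exp(−0.03648·15) = 286.385 mg/L
Dose 2 (240 mg at t=7 h): 240·exp(−0.03648·8) = 179.251 mg/L
Dose 3 (475 mg at t=14 h): 475·exp(−0.03648·1) = 457.984 mg/L
C(15) = 286.385 + 179.251 + 457.984 = 923.619 mg/L

923.619 mg/L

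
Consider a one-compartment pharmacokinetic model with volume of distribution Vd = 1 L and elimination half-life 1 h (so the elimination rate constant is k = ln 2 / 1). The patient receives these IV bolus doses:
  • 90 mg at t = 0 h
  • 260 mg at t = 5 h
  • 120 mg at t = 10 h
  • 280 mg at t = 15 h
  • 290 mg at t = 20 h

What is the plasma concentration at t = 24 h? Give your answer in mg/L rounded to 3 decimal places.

k = ln 2 / 1 = 0.69315 per h
Dose 1 (90 mg at t=0 h): 90·exp(−0.69315·24) = 0.000 mg/L
Dose 2 (260 mg at t=5 h): 260·exp(−0.69315·19) = 0.000 mg/L
Dose 3 (120 mg at t=10 h): 120·exp(−0.69315·14) = 0.007 mg/L
Dose 4 (280 mg at t=15 h): 280·exp(−0.69315·9) = 0.547 mg/L
Dose 5 (290 mg at t=20 h): 290·exp(−0.69315·4) = 18.125 mg/L
C(24) = 0.000 + 0.000 + 0.007 + 0.547 + 18.125 = 18.680 mg/L

18.680 mg/L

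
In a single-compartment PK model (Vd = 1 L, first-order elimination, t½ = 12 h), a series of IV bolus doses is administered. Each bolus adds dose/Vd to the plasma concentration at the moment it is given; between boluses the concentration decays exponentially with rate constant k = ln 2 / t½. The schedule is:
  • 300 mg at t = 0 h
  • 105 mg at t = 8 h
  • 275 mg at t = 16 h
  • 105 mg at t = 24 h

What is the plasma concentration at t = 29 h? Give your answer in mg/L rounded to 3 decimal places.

295.847 mg/L

k = ln 2 / 12 = 0.05776 per h
Dose 1 (300 mg at t=0 h): 300·exp(−0.05776·29) = 56.187 mg/L
Dose 2 (105 mg at t=8 h): 105·exp(−0.05776·21) = 31.217 mg/L
Dose 3 (275 mg at t=16 h): 275·exp(−0.05776·13) = 129.783 mg/L
Dose 4 (105 mg at t=24 h): 105·exp(−0.05776·5) = 78.661 mg/L
C(29) = 56.187 + 31.217 + 129.783 + 78.661 = 295.847 mg/L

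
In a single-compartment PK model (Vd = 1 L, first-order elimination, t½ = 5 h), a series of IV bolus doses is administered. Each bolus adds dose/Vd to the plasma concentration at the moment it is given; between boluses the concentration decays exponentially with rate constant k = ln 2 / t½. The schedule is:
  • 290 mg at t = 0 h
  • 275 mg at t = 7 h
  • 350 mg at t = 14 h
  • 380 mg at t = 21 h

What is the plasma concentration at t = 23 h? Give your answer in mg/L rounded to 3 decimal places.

k = ln 2 / 5 = 0.13863 per h
Dose 1 (290 mg at t=0 h): 290·exp(−0.13863·23) = 11.958 mg/L
Dose 2 (275 mg at t=7 h): 275·exp(−0.13863·16) = 29.925 mg/L
Dose 3 (350 mg at t=14 h): 350·exp(−0.13863·9) = 100.511 mg/L
Dose 4 (380 mg at t=21 h): 380·exp(−0.13863·2) = 287.986 mg/L
C(23) = 11.958 + 29.925 + 100.511 + 287.986 = 430.380 mg/L

430.380 mg/L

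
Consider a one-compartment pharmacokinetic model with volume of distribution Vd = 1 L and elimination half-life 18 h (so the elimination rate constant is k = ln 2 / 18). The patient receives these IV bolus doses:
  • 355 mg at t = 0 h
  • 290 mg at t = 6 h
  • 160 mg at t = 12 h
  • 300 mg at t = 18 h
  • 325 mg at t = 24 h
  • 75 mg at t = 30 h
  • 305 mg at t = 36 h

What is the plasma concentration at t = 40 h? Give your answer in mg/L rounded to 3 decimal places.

k = ln 2 / 18 = 0.03851 per h
Dose 1 (355 mg at t=0 h): 355·exp(−0.03851·40) = 76.080 mg/L
Dose 2 (290 mg at t=6 h): 290·exp(−0.03851·34) = 78.304 mg/L
Dose 3 (160 mg at t=12 h): 160·exp(−0.03851·28) = 54.432 mg/L
Dose 4 (300 mg at t=18 h): 300·exp(−0.03851·22) = 128.587 mg/L
Dose 5 (325 mg at t=24 h): 325·exp(−0.03851·16) = 175.510 mg/L
Dose 6 (75 mg at t=30 h): 75·exp(−0.03851·10) = 51.030 mg/L
Dose 7 (305 mg at t=36 h): 305·exp(−0.03851·4) = 261.459 mg/L
C(40) = 76.080 + 78.304 + 54.432 + 128.587 + 175.510 + 51.030 + 261.459 = 825.402 mg/L

825.402 mg/L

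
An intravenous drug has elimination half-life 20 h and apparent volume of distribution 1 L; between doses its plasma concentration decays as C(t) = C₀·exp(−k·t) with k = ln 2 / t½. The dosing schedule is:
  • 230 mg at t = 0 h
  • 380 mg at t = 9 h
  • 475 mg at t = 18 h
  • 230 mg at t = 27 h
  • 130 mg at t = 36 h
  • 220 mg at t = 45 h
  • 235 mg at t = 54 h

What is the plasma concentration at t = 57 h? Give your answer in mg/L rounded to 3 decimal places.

727.877 mg/L

k = ln 2 / 20 = 0.03466 per h
Dose 1 (230 mg at t=0 h): 230·exp(−0.03466·57) = 31.900 mg/L
Dose 2 (380 mg at t=9 h): 380·exp(−0.03466·48) = 71.997 mg/L
Dose 3 (475 mg at t=18 h): 475·exp(−0.03466·39) = 122.938 mg/L
Dose 4 (230 mg at t=27 h): 230·exp(−0.03466·30) = 81.317 mg/L
Dose 5 (130 mg at t=36 h): 130·exp(−0.03466·21) = 62.786 mg/L
Dose 6 (220 mg at t=45 h): 220·exp(−0.03466·12) = 145.146 mg/L
Dose 7 (235 mg at t=54 h): 235·exp(−0.03466·3) = 211.794 mg/L
C(57) = 31.900 + 71.997 + 122.938 + 81.317 + 62.786 + 145.146 + 211.794 = 727.877 mg/L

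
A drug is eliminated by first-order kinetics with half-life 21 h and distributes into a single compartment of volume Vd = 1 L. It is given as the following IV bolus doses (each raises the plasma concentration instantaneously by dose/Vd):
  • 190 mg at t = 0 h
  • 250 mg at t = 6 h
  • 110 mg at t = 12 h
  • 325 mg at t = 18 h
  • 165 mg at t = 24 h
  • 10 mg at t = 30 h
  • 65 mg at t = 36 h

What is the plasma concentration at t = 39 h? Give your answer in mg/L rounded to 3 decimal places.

511.052 mg/L

k = ln 2 / 21 = 0.03301 per h
Dose 1 (190 mg at t=0 h): 190·exp(−0.03301·39) = 52.444 mg/L
Dose 2 (250 mg at t=6 h): 250·exp(−0.03301·33) = 84.119 mg/L
Dose 3 (110 mg at t=12 h): 110·exp(−0.03301·27) = 45.118 mg/L
Dose 4 (325 mg at t=18 h): 325·exp(−0.03301·21) = 162.500 mg/L
Dose 5 (165 mg at t=24 h): 165·exp(−0.03301·15) = 100.569 mg/L
Dose 6 (10 mg at t=30 h): 10·exp(−0.03301·9) = 7.430 mg/L
Dose 7 (65 mg at t=36 h): 65·exp(−0.03301·3) = 58.872 mg/L
C(39) = 52.444 + 84.119 + 45.118 + 162.500 + 100.569 + 7.430 + 58.872 = 511.052 mg/L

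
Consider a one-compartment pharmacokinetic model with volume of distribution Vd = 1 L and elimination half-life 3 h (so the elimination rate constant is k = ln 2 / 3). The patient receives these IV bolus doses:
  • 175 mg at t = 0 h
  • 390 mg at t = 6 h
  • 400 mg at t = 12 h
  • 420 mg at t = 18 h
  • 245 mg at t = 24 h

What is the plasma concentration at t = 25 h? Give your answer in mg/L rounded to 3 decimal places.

303.017 mg/L

k = ln 2 / 3 = 0.23105 per h
Dose 1 (175 mg at t=0 h): 175·exp(−0.23105·25) = 0.543 mg/L
Dose 2 (390 mg at t=6 h): 390·exp(−0.23105·19) = 4.837 mg/L
Dose 3 (400 mg at t=12 h): 400·exp(−0.23105·13) = 19.843 mg/L
Dose 4 (420 mg at t=18 h): 420·exp(−0.23105·7) = 83.339 mg/L
Dose 5 (245 mg at t=24 h): 245·exp(−0.23105·1) = 194.457 mg/L
C(25) = 0.543 + 4.837 + 19.843 + 83.339 + 194.457 = 303.017 mg/L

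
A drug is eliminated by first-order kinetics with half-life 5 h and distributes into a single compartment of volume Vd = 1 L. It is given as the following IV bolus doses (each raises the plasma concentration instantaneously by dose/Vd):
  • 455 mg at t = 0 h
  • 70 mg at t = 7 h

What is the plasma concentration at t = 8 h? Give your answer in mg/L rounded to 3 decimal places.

211.033 mg/L

k = ln 2 / 5 = 0.13863 per h
Dose 1 (455 mg at t=0 h): 455·exp(−0.13863·8) = 150.094 mg/L
Dose 2 (70 mg at t=7 h): 70·exp(−0.13863·1) = 60.939 mg/L
C(8) = 150.094 + 60.939 = 211.033 mg/L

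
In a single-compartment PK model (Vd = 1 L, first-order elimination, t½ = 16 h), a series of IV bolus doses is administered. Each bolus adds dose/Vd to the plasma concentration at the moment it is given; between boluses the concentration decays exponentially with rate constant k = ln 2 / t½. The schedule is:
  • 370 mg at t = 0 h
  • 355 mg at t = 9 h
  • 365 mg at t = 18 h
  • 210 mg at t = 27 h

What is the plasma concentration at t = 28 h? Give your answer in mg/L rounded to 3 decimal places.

703.639 mg/L

k = ln 2 / 16 = 0.04332 per h
Dose 1 (370 mg at t=0 h): 370·exp(−0.04332·28) = 110.002 mg/L
Dose 2 (355 mg at t=9 h): 355·exp(−0.04332·19) = 155.867 mg/L
Dose 3 (365 mg at t=18 h): 365·exp(−0.04332·10) = 236.673 mg/L
Dose 4 (210 mg at t=27 h): 210·exp(−0.04332·1) = 201.097 mg/L
C(28) = 110.002 + 155.867 + 236.673 + 201.097 = 703.639 mg/L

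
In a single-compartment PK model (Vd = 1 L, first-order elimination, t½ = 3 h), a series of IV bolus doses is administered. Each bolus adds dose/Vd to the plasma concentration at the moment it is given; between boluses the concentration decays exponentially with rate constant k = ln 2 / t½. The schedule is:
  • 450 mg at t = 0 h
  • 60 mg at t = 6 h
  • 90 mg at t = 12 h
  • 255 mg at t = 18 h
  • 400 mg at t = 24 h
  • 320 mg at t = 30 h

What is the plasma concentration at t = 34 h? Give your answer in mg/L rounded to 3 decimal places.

k = ln 2 / 3 = 0.23105 per h
Dose 1 (450 mg at t=0 h): 450·exp(−0.23105·34) = 0.174 mg/L
Dose 2 (60 mg at t=6 h): 60·exp(−0.23105·28) = 0.093 mg/L
Dose 3 (90 mg at t=12 h): 90·exp(−0.23105·22) = 0.558 mg/L
Dose 4 (255 mg at t=18 h): 255·exp(−0.23105·16) = 6.325 mg/L
Dose 5 (400 mg at t=24 h): 400·exp(−0.23105·10) = 39.685 mg/L
Dose 6 (320 mg at t=30 h): 320·exp(−0.23105·4) = 126.992 mg/L
C(34) = 0.174 + 0.093 + 0.558 + 6.325 + 39.685 + 126.992 = 173.827 mg/L

173.827 mg/L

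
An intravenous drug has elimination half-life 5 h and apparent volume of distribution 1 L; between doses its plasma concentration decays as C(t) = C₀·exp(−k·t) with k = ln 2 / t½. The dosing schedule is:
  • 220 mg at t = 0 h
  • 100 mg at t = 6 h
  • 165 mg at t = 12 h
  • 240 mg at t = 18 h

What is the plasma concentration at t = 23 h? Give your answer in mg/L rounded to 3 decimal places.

174.455 mg/L

k = ln 2 / 5 = 0.13863 per h
Dose 1 (220 mg at t=0 h): 220·exp(−0.13863·23) = 9.072 mg/L
Dose 2 (100 mg at t=6 h): 100·exp(−0.13863·17) = 9.473 mg/L
Dose 3 (165 mg at t=12 h): 165·exp(−0.13863·11) = 35.910 mg/L
Dose 4 (240 mg at t=18 h): 240·exp(−0.13863·5) = 120.000 mg/L
C(23) = 9.072 + 9.473 + 35.910 + 120.000 = 174.455 mg/L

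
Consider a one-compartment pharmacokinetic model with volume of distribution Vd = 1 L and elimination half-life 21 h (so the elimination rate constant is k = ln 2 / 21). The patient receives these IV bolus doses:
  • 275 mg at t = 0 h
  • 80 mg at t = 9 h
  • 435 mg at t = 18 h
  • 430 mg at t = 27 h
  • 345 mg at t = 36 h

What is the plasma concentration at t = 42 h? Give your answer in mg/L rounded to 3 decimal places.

k = ln 2 / 21 = 0.03301 per h
Dose 1 (275 mg at t=0 h): 275·exp(−0.03301·42) = 68.750 mg/L
Dose 2 (80 mg at t=9 h): 80·exp(−0.03301·33) = 26.918 mg/L
Dose 3 (435 mg at t=18 h): 435·exp(−0.03301·24) = 196.995 mg/L
Dose 4 (430 mg at t=27 h): 430·exp(−0.03301·15) = 262.088 mg/L
Dose 5 (345 mg at t=36 h): 345·exp(−0.03301·6) = 283.016 mg/L
C(42) = 68.750 + 26.918 + 196.995 + 262.088 + 283.016 = 837.767 mg/L

837.767 mg/L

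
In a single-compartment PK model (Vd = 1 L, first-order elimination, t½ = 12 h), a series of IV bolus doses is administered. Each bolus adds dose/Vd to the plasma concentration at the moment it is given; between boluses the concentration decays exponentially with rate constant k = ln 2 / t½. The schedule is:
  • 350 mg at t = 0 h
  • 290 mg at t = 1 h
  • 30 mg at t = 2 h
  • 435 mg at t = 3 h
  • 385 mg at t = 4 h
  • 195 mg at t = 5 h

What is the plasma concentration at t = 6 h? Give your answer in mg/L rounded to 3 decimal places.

k = ln 2 / 12 = 0.05776 per h
Dose 1 (350 mg at t=0 h): 350·exp(−0.05776·6) = 247.487 mg/L
Dose 2 (290 mg at t=1 h): 290·exp(−0.05776·5) = 217.255 mg/L
Dose 3 (30 mg at t=2 h): 30·exp(−0.05776·4) = 23.811 mg/L
Dose 4 (435 mg at t=3 h): 435·exp(−0.05776·3) = 365.790 mg/L
Dose 5 (385 mg at t=4 h): 385·exp(−0.05776·2) = 342.996 mg/L
Dose 6 (195 mg at t=5 h): 195·exp(−0.05776·1) = 184.055 mg/L
C(6) = 247.487 + 217.255 + 23.811 + 365.790 + 342.996 + 184.055 = 1381.394 mg/L

1381.394 mg/L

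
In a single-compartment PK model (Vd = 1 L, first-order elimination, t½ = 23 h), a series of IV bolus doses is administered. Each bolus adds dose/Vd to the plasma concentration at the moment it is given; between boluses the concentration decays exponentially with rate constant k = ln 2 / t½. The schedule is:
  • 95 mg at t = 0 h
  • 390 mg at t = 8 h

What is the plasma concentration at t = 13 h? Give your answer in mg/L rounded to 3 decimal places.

399.653 mg/L

k = ln 2 / 23 = 0.03014 per h
Dose 1 (95 mg at t=0 h): 95·exp(−0.03014·13) = 64.206 mg/L
Dose 2 (390 mg at t=8 h): 390·exp(−0.03014·5) = 335.447 mg/L
C(13) = 64.206 + 335.447 = 399.653 mg/L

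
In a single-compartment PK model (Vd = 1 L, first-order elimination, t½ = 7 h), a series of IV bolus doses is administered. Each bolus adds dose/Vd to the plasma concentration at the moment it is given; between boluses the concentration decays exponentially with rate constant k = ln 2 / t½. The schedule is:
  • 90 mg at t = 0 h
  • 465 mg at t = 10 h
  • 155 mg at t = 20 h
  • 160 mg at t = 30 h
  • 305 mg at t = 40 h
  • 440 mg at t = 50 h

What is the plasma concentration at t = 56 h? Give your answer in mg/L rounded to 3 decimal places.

327.268 mg/L

k = ln 2 / 7 = 0.09902 per h
Dose 1 (90 mg at t=0 h): 90·exp(−0.09902·56) = 0.352 mg/L
Dose 2 (465 mg at t=10 h): 465·exp(−0.09902·46) = 4.889 mg/L
Dose 3 (155 mg at t=20 h): 155·exp(−0.09902·36) = 4.387 mg/L
Dose 4 (160 mg at t=30 h): 160·exp(−0.09902·26) = 12.190 mg/L
Dose 5 (305 mg at t=40 h): 305·exp(−0.09902·16) = 62.551 mg/L
Dose 6 (440 mg at t=50 h): 440·exp(−0.09902·6) = 242.900 mg/L
C(56) = 0.352 + 4.889 + 4.387 + 12.190 + 62.551 + 242.900 = 327.268 mg/L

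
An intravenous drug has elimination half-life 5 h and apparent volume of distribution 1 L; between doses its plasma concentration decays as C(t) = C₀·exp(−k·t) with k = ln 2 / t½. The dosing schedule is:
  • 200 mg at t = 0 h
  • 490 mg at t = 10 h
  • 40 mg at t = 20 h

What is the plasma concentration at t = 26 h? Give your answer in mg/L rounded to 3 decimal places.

76.173 mg/L

k = ln 2 / 5 = 0.13863 per h
Dose 1 (200 mg at t=0 h): 200·exp(−0.13863·26) = 5.441 mg/L
Dose 2 (490 mg at t=10 h): 490·exp(−0.13863·16) = 53.321 mg/L
Dose 3 (40 mg at t=20 h): 40·exp(−0.13863·6) = 17.411 mg/L
C(26) = 5.441 + 53.321 + 17.411 = 76.173 mg/L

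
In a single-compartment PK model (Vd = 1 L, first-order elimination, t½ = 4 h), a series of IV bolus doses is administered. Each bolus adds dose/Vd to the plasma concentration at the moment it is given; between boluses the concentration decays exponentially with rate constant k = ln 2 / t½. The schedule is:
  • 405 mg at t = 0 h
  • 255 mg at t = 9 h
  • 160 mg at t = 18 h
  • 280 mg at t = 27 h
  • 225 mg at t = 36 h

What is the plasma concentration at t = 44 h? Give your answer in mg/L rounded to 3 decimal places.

73.523 mg/L

k = ln 2 / 4 = 0.17329 per h
Dose 1 (405 mg at t=0 h): 405·exp(−0.17329·44) = 0.198 mg/L
Dose 2 (255 mg at t=9 h): 255·exp(−0.17329·35) = 0.592 mg/L
Dose 3 (160 mg at t=18 h): 160·exp(−0.17329·26) = 1.768 mg/L
Dose 4 (280 mg at t=27 h): 280·exp(−0.17329·17) = 14.716 mg/L
Dose 5 (225 mg at t=36 h): 225·exp(−0.17329·8) = 56.250 mg/L
C(44) = 0.198 + 0.592 + 1.768 + 14.716 + 56.250 = 73.523 mg/L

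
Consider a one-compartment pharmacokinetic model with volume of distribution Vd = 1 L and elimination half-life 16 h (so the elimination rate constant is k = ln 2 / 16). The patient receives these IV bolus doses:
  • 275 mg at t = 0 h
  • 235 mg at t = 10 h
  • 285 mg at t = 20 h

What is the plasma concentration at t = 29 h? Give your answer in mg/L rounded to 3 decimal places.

374.453 mg/L

k = ln 2 / 16 = 0.04332 per h
Dose 1 (275 mg at t=0 h): 275·exp(−0.04332·29) = 78.292 mg/L
Dose 2 (235 mg at t=10 h): 235·exp(−0.04332·19) = 103.180 mg/L
Dose 3 (285 mg at t=20 h): 285·exp(−0.04332·9) = 192.981 mg/L
C(29) = 78.292 + 103.180 + 192.981 = 374.453 mg/L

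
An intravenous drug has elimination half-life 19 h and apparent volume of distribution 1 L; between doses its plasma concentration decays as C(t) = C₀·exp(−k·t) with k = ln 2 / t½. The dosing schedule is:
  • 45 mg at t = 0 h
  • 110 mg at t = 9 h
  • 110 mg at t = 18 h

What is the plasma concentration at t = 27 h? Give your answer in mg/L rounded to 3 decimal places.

153.062 mg/L

k = ln 2 / 19 = 0.03648 per h
Dose 1 (45 mg at t=0 h): 45·exp(−0.03648·27) = 16.805 mg/L
Dose 2 (110 mg at t=9 h): 110·exp(−0.03648·18) = 57.044 mg/L
Dose 3 (110 mg at t=18 h): 110·exp(−0.03648·9) = 79.214 mg/L
C(27) = 16.805 + 57.044 + 79.214 = 153.062 mg/L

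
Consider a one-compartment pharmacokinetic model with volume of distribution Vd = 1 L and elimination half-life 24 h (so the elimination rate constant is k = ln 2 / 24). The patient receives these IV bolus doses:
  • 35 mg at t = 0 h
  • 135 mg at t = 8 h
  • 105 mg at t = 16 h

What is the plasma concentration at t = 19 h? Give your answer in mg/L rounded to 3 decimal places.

k = ln 2 / 24 = 0.02888 per h
Dose 1 (35 mg at t=0 h): 35·exp(−0.02888·19) = 20.219 mg/L
Dose 2 (135 mg at t=8 h): 135·exp(−0.02888·11) = 98.257 mg/L
Dose 3 (105 mg at t=16 h): 105·exp(−0.02888·3) = 96.285 mg/L
C(19) = 20.219 + 98.257 + 96.285 = 214.761 mg/L

214.761 mg/L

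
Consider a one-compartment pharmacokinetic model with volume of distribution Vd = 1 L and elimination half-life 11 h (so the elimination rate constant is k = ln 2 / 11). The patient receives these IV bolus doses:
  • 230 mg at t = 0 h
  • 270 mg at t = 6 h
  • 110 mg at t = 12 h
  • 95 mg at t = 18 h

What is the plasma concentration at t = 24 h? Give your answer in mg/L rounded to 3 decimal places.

k = ln 2 / 11 = 0.06301 per h
Dose 1 (230 mg at t=0 h): 230·exp(−0.06301·24) = 50.691 mg/L
Dose 2 (270 mg at t=6 h): 270·exp(−0.06301·18) = 86.850 mg/L
Dose 3 (110 mg at t=12 h): 110·exp(−0.06301·12) = 51.641 mg/L
Dose 4 (95 mg at t=18 h): 95·exp(−0.06301·6) = 65.092 mg/L
C(24) = 50.691 + 86.850 + 51.641 + 65.092 = 254.274 mg/L

254.274 mg/L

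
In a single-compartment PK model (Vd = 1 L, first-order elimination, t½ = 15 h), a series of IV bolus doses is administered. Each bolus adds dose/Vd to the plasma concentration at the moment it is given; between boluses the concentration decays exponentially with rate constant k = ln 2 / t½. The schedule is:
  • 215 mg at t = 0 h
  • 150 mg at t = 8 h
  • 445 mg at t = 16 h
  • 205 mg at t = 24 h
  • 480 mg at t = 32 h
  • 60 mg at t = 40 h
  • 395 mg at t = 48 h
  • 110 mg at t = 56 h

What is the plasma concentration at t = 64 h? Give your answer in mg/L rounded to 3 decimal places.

496.944 mg/L

k = ln 2 / 15 = 0.04621 per h
Dose 1 (215 mg at t=0 h): 215·exp(−0.04621·64) = 11.170 mg/L
Dose 2 (150 mg at t=8 h): 150·exp(−0.04621·56) = 11.278 mg/L
Dose 3 (445 mg at t=16 h): 445·exp(−0.04621·48) = 48.424 mg/L
Dose 4 (205 mg at t=24 h): 205·exp(−0.04621·40) = 32.285 mg/L
Dose 5 (480 mg at t=32 h): 480·exp(−0.04621·32) = 109.407 mg/L
Dose 6 (60 mg at t=40 h): 60·exp(−0.04621·24) = 19.793 mg/L
Dose 7 (395 mg at t=48 h): 395·exp(−0.04621·16) = 188.581 mg/L
Dose 8 (110 mg at t=56 h): 110·exp(−0.04621·8) = 76.005 mg/L
C(64) = 11.170 + 11.278 + 48.424 + 32.285 + 109.407 + 19.793 + 188.581 + 76.005 = 496.944 mg/L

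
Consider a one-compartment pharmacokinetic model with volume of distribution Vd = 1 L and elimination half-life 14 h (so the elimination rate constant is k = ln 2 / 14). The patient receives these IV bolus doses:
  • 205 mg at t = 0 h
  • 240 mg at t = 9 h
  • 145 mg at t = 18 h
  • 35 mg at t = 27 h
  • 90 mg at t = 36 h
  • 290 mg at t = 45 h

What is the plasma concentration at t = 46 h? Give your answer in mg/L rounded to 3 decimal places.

k = ln 2 / 14 = 0.04951 per h
Dose 1 (205 mg at t=0 h): 205·exp(−0.04951·46) = 21.021 mg/L
Dose 2 (240 mg at t=9 h): 240·exp(−0.04951·37) = 38.427 mg/L
Dose 3 (145 mg at t=18 h): 145·exp(−0.04951·28) = 36.250 mg/L
Dose 4 (35 mg at t=27 h): 35·exp(−0.04951·19) = 13.662 mg/L
Dose 5 (90 mg at t=36 h): 90·exp(−0.04951·10) = 54.856 mg/L
Dose 6 (290 mg at t=45 h): 290·exp(−0.04951·1) = 275.992 mg/L
C(46) = 21.021 + 38.427 + 36.250 + 13.662 + 54.856 + 275.992 = 440.207 mg/L

440.207 mg/L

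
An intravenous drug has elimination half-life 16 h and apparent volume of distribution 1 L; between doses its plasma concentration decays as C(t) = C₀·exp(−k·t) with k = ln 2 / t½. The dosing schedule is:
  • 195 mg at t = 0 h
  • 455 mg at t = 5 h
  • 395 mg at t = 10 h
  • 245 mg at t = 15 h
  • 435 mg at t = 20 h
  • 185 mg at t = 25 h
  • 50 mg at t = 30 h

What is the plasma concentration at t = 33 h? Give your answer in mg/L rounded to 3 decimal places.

862.533 mg/L

k = ln 2 / 16 = 0.04332 per h
Dose 1 (195 mg at t=0 h): 195·exp(−0.04332·33) = 46.683 mg/L
Dose 2 (455 mg at t=5 h): 455·exp(−0.04332·28) = 135.272 mg/L
Dose 3 (395 mg at t=10 h): 395·exp(−0.04332·23) = 145.837 mg/L
Dose 4 (245 mg at t=15 h): 245·exp(−0.04332·18) = 112.333 mg/L
Dose 5 (435 mg at t=20 h): 435·exp(−0.04332·13) = 247.687 mg/L
Dose 6 (185 mg at t=25 h): 185·exp(−0.04332·8) = 130.815 mg/L
Dose 7 (50 mg at t=30 h): 50·exp(−0.04332·3) = 43.906 mg/L
C(33) = 46.683 + 135.272 + 145.837 + 112.333 + 247.687 + 130.815 + 43.906 = 862.533 mg/L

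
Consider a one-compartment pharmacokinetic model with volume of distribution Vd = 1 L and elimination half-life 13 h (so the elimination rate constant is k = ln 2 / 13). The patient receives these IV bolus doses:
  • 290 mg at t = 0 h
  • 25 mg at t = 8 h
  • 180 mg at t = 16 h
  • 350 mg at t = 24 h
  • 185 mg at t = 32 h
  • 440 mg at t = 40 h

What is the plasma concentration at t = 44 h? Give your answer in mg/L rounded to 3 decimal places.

k = ln 2 / 13 = 0.05332 per h
Dose 1 (290 mg at t=0 h): 290·exp(−0.05332·44) = 27.767 mg/L
Dose 2 (25 mg at t=8 h): 25·exp(−0.05332·36) = 3.667 mg/L
Dose 3 (180 mg at t=16 h): 180·exp(−0.05332·28) = 40.448 mg/L
Dose 4 (350 mg at t=24 h): 350·exp(−0.05332·20) = 120.488 mg/L
Dose 5 (185 mg at t=32 h): 185·exp(−0.05332·12) = 97.566 mg/L
Dose 6 (440 mg at t=40 h): 440·exp(−0.05332·4) = 355.491 mg/L
C(44) = 27.767 + 3.667 + 40.448 + 120.488 + 97.566 + 355.491 = 645.427 mg/L

645.427 mg/L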